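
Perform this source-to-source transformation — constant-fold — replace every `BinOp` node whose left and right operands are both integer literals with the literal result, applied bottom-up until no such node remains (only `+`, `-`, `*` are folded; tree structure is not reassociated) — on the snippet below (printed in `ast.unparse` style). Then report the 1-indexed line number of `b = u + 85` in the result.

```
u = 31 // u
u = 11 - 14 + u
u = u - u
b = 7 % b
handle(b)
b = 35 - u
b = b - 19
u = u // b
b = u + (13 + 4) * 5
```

9

Transformed code:
u = 31 // u
u = -3 + u
u = u - u
b = 7 % b
handle(b)
b = 35 - u
b = b - 19
u = u // b
b = u + 85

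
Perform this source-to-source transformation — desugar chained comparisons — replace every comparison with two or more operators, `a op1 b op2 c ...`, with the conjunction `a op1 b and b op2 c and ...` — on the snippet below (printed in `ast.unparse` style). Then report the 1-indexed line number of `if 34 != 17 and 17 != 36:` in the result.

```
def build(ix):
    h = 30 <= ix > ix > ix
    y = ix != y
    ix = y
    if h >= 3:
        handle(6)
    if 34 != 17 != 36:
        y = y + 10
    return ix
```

7

Transformed code:
def build(ix):
    h = 30 <= ix and ix > ix and (ix > ix)
    y = ix != y
    ix = y
    if h >= 3:
        handle(6)
    if 34 != 17 and 17 != 36:
        y = y + 10
    return ix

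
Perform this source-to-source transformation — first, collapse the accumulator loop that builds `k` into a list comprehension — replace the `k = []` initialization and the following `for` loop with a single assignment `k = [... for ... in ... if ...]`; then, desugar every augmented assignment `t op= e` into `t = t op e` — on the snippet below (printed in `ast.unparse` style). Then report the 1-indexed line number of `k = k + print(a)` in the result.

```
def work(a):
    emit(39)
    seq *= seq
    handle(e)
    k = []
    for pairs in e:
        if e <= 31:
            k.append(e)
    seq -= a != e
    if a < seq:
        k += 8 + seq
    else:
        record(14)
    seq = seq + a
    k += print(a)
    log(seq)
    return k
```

Transformed code:
def work(a):
    emit(39)
    seq = seq * seq
    handle(e)
    k = [e for pairs in e if e <= 31]
    seq = seq - (a != e)
    if a < seq:
        k = k + (8 + seq)
    else:
        record(14)
    seq = seq + a
    k = k + print(a)
    log(seq)
    return k

12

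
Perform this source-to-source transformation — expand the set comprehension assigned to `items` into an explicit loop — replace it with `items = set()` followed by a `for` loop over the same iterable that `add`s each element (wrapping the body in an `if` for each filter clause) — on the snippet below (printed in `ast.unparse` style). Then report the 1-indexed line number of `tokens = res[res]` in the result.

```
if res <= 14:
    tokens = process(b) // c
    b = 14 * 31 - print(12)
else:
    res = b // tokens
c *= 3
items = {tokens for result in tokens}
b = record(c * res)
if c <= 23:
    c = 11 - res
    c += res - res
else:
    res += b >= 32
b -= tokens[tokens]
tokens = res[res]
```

Transformed code:
if res <= 14:
    tokens = process(b) // c
    b = 14 * 31 - print(12)
else:
    res = b // tokens
c *= 3
items = set()
for result in tokens:
    items.add(tokens)
b = record(c * res)
if c <= 23:
    c = 11 - res
    c += res - res
else:
    res += b >= 32
b -= tokens[tokens]
tokens = res[res]

17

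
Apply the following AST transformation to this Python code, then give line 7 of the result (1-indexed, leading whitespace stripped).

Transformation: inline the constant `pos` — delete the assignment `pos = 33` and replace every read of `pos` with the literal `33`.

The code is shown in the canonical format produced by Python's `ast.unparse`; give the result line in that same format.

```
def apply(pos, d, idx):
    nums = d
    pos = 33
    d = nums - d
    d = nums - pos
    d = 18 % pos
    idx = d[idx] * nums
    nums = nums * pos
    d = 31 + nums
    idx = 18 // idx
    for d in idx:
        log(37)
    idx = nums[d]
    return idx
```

Transformed code:
def apply(pos, d, idx):
    nums = d
    d = nums - d
    d = nums - 33
    d = 18 % 33
    idx = d[idx] * nums
    nums = nums * 33
    d = 31 + nums
    idx = 18 // idx
    for d in idx:
        log(37)
    idx = nums[d]
    return idx

nums = nums * 33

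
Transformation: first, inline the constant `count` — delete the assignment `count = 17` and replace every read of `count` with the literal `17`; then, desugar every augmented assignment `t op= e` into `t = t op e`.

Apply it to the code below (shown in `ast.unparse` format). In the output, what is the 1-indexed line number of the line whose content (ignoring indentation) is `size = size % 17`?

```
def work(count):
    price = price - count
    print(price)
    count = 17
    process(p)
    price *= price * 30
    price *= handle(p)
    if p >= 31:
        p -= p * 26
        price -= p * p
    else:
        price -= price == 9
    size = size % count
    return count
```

Transformed code:
def work(count):
    price = price - 17
    print(price)
    process(p)
    price = price * (price * 30)
    price = price * handle(p)
    if p >= 31:
        p = p - p * 26
        price = price - p * p
    else:
        price = price - (price == 9)
    size = size % 17
    return 17

12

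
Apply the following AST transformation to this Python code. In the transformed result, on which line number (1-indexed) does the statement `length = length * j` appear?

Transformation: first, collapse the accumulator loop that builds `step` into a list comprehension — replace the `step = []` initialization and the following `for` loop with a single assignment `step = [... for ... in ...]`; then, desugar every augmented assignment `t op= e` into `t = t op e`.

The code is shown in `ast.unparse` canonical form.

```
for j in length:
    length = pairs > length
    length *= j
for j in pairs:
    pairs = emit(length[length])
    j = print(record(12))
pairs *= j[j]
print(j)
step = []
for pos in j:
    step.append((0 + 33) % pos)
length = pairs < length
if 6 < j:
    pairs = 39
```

3

Transformed code:
for j in length:
    length = pairs > length
    length = length * j
for j in pairs:
    pairs = emit(length[length])
    j = print(record(12))
pairs = pairs * j[j]
print(j)
step = [(0 + 33) % pos for pos in j]
length = pairs < length
if 6 < j:
    pairs = 39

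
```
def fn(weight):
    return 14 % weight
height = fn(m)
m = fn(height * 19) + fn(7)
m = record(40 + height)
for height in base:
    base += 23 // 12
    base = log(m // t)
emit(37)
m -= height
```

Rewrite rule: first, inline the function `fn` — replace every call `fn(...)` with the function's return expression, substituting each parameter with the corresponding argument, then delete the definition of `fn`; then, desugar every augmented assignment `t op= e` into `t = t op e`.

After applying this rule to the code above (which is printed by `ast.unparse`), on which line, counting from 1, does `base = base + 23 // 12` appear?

5

Transformed code:
height = 14 % m
m = 14 % (height * 19) + 14 % 7
m = record(40 + height)
for height in base:
    base = base + 23 // 12
    base = log(m // t)
emit(37)
m = m - height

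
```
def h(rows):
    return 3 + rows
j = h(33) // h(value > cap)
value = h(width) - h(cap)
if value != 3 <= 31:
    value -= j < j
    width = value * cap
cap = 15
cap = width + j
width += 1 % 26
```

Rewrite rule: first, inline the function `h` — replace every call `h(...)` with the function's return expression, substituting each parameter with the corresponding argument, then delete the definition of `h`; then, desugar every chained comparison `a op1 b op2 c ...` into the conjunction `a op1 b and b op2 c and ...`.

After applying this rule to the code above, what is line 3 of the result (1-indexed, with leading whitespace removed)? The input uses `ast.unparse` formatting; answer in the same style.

Transformed code:
j = (3 + 33) // (3 + (value > cap))
value = 3 + width - (3 + cap)
if value != 3 and 3 <= 31:
    value -= j < j
    width = value * cap
cap = 15
cap = width + j
width += 1 % 26

if value != 3 and 3 <= 31:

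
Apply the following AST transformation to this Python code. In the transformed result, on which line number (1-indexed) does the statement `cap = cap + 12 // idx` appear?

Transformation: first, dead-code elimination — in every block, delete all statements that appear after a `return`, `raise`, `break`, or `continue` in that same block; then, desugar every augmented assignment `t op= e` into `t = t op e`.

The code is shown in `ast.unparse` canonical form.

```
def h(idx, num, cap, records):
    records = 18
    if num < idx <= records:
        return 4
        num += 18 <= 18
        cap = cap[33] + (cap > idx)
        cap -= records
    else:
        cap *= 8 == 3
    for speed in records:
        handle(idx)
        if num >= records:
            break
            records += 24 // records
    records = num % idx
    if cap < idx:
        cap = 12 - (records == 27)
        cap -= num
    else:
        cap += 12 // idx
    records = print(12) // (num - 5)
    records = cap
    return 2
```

Transformed code:
def h(idx, num, cap, records):
    records = 18
    if num < idx <= records:
        return 4
    else:
        cap = cap * (8 == 3)
    for speed in records:
        handle(idx)
        if num >= records:
            break
    records = num % idx
    if cap < idx:
        cap = 12 - (records == 27)
        cap = cap - num
    else:
        cap = cap + 12 // idx
    records = print(12) // (num - 5)
    records = cap
    return 2

16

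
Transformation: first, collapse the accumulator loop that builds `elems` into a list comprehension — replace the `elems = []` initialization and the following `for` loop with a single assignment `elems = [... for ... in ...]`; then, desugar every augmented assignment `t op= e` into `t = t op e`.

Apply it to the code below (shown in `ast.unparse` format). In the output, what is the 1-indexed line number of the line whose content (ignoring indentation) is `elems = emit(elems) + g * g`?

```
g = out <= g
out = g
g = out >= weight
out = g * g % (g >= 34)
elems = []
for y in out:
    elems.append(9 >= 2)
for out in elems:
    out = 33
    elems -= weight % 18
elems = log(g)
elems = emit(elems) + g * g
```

10

Transformed code:
g = out <= g
out = g
g = out >= weight
out = g * g % (g >= 34)
elems = [9 >= 2 for y in out]
for out in elems:
    out = 33
    elems = elems - weight % 18
elems = log(g)
elems = emit(elems) + g * g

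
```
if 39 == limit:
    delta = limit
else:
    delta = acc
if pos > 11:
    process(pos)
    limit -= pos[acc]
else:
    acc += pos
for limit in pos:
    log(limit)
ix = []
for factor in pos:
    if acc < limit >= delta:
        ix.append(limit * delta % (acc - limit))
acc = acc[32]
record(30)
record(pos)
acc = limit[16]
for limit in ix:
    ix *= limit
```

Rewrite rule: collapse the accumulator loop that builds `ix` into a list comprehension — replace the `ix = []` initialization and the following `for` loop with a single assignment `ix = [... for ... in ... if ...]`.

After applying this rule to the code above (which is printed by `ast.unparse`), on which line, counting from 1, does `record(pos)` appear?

Transformed code:
if 39 == limit:
    delta = limit
else:
    delta = acc
if pos > 11:
    process(pos)
    limit -= pos[acc]
else:
    acc += pos
for limit in pos:
    log(limit)
ix = [limit * delta % (acc - limit) for factor in pos if acc < limit >= delta]
acc = acc[32]
record(30)
record(pos)
acc = limit[16]
for limit in ix:
    ix *= limit

15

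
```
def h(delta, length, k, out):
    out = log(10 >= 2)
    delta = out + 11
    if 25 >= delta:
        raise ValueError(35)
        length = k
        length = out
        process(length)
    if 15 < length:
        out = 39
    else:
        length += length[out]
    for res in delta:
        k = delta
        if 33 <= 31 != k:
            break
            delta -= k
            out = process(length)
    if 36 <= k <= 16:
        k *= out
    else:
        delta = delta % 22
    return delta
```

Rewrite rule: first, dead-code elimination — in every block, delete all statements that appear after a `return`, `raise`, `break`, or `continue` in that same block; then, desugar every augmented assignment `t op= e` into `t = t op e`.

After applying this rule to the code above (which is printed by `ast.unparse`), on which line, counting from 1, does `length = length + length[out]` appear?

9

Transformed code:
def h(delta, length, k, out):
    out = log(10 >= 2)
    delta = out + 11
    if 25 >= delta:
        raise ValueError(35)
    if 15 < length:
        out = 39
    else:
        length = length + length[out]
    for res in delta:
        k = delta
        if 33 <= 31 != k:
            break
    if 36 <= k <= 16:
        k = k * out
    else:
        delta = delta % 22
    return delta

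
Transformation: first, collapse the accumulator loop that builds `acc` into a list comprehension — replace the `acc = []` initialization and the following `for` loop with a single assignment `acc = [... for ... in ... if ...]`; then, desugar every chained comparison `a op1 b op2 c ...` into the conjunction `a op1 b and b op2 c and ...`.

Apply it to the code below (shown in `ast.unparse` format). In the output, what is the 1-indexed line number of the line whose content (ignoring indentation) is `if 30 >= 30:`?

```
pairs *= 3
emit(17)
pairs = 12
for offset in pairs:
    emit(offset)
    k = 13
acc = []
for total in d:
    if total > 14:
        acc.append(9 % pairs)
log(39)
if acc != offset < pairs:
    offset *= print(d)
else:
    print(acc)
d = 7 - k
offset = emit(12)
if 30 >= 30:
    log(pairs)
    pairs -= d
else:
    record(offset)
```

15

Transformed code:
pairs *= 3
emit(17)
pairs = 12
for offset in pairs:
    emit(offset)
    k = 13
acc = [9 % pairs for total in d if total > 14]
log(39)
if acc != offset and offset < pairs:
    offset *= print(d)
else:
    print(acc)
d = 7 - k
offset = emit(12)
if 30 >= 30:
    log(pairs)
    pairs -= d
else:
    record(offset)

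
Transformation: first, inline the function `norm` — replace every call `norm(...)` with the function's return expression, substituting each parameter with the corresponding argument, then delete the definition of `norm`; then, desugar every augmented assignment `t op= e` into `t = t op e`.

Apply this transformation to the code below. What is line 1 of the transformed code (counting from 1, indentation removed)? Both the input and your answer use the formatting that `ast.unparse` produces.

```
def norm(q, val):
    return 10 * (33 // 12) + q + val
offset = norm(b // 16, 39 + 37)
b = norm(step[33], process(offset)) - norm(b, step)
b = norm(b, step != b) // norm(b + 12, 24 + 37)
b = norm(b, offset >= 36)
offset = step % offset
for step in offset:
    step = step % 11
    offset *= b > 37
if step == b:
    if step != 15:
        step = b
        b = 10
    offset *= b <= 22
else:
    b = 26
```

Transformed code:
offset = 10 * (33 // 12) + b // 16 + (39 + 37)
b = 10 * (33 // 12) + step[33] + process(offset) - (10 * (33 // 12) + b + step)
b = (10 * (33 // 12) + b + (step != b)) // (10 * (33 // 12) + (b + 12) + (24 + 37))
b = 10 * (33 // 12) + b + (offset >= 36)
offset = step % offset
for step in offset:
    step = step % 11
    offset = offset * (b > 37)
if step == b:
    if step != 15:
        step = b
        b = 10
    offset = offset * (b <= 22)
else:
    b = 26

offset = 10 * (33 // 12) + b // 16 + (39 + 37)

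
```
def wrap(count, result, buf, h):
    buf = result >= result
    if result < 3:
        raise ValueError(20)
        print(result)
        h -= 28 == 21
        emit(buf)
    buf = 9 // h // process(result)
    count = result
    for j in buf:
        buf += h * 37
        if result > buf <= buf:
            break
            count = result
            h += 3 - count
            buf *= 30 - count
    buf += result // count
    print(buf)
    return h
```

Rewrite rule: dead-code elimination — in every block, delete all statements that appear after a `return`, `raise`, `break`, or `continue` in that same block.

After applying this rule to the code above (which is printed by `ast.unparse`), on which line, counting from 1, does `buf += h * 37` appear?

8

Transformed code:
def wrap(count, result, buf, h):
    buf = result >= result
    if result < 3:
        raise ValueError(20)
    buf = 9 // h // process(result)
    count = result
    for j in buf:
        buf += h * 37
        if result > buf <= buf:
            break
    buf += result // count
    print(buf)
    return h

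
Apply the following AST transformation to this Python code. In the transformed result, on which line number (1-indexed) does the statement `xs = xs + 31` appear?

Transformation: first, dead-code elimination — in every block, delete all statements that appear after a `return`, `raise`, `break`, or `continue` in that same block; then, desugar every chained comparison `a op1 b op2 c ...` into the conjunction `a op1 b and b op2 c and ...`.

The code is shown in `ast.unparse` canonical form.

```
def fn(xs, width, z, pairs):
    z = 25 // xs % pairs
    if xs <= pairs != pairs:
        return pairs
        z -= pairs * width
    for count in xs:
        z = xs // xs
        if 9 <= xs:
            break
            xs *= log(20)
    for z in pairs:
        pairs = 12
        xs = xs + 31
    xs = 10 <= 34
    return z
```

Transformed code:
def fn(xs, width, z, pairs):
    z = 25 // xs % pairs
    if xs <= pairs and pairs != pairs:
        return pairs
    for count in xs:
        z = xs // xs
        if 9 <= xs:
            break
    for z in pairs:
        pairs = 12
        xs = xs + 31
    xs = 10 <= 34
    return z

11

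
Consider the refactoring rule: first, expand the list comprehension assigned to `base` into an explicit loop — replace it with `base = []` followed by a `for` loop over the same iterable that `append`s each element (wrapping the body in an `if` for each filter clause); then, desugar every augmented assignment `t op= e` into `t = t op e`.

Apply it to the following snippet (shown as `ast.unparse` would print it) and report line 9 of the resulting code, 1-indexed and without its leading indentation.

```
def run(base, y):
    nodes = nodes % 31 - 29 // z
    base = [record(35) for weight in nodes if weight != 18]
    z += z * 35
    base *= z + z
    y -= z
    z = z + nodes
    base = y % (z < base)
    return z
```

y = y - z

Transformed code:
def run(base, y):
    nodes = nodes % 31 - 29 // z
    base = []
    for weight in nodes:
        if weight != 18:
            base.append(record(35))
    z = z + z * 35
    base = base * (z + z)
    y = y - z
    z = z + nodes
    base = y % (z < base)
    return z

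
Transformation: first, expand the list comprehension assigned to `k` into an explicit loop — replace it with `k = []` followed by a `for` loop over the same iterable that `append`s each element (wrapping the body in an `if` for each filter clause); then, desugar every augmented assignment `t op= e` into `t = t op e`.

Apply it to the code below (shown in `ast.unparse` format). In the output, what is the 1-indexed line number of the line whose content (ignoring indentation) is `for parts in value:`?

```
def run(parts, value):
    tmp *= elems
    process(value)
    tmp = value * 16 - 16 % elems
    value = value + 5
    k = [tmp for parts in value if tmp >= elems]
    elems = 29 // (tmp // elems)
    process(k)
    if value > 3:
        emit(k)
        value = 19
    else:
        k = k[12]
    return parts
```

Transformed code:
def run(parts, value):
    tmp = tmp * elems
    process(value)
    tmp = value * 16 - 16 % elems
    value = value + 5
    k = []
    for parts in value:
        if tmp >= elems:
            k.append(tmp)
    elems = 29 // (tmp // elems)
    process(k)
    if value > 3:
        emit(k)
        value = 19
    else:
        k = k[12]
    return parts

7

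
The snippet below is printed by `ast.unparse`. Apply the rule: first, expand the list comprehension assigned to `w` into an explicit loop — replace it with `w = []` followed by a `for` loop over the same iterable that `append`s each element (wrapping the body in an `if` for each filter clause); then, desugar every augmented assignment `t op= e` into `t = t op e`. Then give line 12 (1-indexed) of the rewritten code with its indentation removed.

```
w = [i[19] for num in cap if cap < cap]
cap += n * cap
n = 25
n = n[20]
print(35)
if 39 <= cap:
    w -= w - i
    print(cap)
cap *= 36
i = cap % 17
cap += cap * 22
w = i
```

cap = cap * 36

Transformed code:
w = []
for num in cap:
    if cap < cap:
        w.append(i[19])
cap = cap + n * cap
n = 25
n = n[20]
print(35)
if 39 <= cap:
    w = w - (w - i)
    print(cap)
cap = cap * 36
i = cap % 17
cap = cap + cap * 22
w = i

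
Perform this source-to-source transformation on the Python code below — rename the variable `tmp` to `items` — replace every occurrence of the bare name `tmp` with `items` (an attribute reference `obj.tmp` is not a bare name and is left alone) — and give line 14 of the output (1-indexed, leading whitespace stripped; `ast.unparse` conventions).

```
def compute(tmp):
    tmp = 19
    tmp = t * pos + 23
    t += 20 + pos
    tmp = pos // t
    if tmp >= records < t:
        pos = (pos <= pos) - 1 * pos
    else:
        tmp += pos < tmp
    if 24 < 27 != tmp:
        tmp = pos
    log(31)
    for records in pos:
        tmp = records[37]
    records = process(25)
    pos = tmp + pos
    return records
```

items = records[37]

Transformed code:
def compute(items):
    items = 19
    items = t * pos + 23
    t += 20 + pos
    items = pos // t
    if items >= records < t:
        pos = (pos <= pos) - 1 * pos
    else:
        items += pos < items
    if 24 < 27 != items:
        items = pos
    log(31)
    for records in pos:
        items = records[37]
    records = process(25)
    pos = items + pos
    return records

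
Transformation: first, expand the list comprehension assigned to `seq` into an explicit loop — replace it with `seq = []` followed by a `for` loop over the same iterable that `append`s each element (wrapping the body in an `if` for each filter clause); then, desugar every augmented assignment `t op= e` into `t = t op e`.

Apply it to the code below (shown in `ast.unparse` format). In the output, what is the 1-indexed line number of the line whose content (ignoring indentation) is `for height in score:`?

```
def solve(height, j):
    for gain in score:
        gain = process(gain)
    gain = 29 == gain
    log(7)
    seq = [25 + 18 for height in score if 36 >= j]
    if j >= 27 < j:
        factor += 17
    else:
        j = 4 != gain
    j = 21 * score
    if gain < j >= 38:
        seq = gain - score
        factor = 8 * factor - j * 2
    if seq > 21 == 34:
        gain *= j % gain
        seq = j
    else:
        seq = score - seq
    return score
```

7

Transformed code:
def solve(height, j):
    for gain in score:
        gain = process(gain)
    gain = 29 == gain
    log(7)
    seq = []
    for height in score:
        if 36 >= j:
            seq.append(25 + 18)
    if j >= 27 < j:
        factor = factor + 17
    else:
        j = 4 != gain
    j = 21 * score
    if gain < j >= 38:
        seq = gain - score
        factor = 8 * factor - j * 2
    if seq > 21 == 34:
        gain = gain * (j % gain)
        seq = j
    else:
        seq = score - seq
    return score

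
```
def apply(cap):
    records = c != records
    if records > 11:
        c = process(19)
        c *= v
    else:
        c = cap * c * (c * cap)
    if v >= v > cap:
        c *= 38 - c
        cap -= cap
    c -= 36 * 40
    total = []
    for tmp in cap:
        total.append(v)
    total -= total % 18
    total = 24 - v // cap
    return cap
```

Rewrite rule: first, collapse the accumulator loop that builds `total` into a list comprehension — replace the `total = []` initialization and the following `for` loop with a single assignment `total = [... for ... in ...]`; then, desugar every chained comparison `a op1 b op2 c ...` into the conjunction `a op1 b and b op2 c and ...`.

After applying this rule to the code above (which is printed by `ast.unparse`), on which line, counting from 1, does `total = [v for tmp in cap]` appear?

Transformed code:
def apply(cap):
    records = c != records
    if records > 11:
        c = process(19)
        c *= v
    else:
        c = cap * c * (c * cap)
    if v >= v and v > cap:
        c *= 38 - c
        cap -= cap
    c -= 36 * 40
    total = [v for tmp in cap]
    total -= total % 18
    total = 24 - v // cap
    return cap

12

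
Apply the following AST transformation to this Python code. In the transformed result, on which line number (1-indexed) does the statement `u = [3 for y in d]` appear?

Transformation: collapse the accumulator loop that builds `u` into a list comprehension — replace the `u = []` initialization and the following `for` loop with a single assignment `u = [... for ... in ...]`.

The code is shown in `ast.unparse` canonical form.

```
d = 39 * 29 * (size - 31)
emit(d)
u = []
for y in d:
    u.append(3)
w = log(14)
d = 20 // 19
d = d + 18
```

3

Transformed code:
d = 39 * 29 * (size - 31)
emit(d)
u = [3 for y in d]
w = log(14)
d = 20 // 19
d = d + 18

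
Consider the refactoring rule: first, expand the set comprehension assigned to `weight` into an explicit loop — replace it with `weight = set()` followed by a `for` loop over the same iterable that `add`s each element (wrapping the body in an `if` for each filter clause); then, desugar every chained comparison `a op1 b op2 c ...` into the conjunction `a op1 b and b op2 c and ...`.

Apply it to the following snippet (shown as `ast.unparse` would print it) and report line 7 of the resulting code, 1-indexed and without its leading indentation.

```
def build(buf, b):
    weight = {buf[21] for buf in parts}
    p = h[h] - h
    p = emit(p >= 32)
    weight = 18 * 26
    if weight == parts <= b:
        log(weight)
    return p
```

Transformed code:
def build(buf, b):
    weight = set()
    for buf in parts:
        weight.add(buf[21])
    p = h[h] - h
    p = emit(p >= 32)
    weight = 18 * 26
    if weight == parts and parts <= b:
        log(weight)
    return p

weight = 18 * 26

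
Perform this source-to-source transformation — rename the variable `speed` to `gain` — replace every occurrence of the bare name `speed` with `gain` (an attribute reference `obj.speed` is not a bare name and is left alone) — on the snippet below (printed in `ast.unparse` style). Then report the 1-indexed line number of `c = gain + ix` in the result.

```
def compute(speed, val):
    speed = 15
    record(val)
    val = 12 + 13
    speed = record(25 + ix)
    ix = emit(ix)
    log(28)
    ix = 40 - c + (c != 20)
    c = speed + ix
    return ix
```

Transformed code:
def compute(gain, val):
    gain = 15
    record(val)
    val = 12 + 13
    gain = record(25 + ix)
    ix = emit(ix)
    log(28)
    ix = 40 - c + (c != 20)
    c = gain + ix
    return ix

9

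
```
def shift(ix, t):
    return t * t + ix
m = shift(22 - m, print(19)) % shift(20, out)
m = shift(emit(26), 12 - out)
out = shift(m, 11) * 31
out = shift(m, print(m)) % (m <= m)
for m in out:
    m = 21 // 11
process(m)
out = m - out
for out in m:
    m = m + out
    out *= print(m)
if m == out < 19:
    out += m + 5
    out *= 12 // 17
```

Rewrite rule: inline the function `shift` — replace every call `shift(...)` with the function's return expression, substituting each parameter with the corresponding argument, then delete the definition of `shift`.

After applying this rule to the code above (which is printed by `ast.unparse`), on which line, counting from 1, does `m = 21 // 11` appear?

Transformed code:
m = (print(19) * print(19) + (22 - m)) % (out * out + 20)
m = (12 - out) * (12 - out) + emit(26)
out = (11 * 11 + m) * 31
out = (print(m) * print(m) + m) % (m <= m)
for m in out:
    m = 21 // 11
process(m)
out = m - out
for out in m:
    m = m + out
    out *= print(m)
if m == out < 19:
    out += m + 5
    out *= 12 // 17

6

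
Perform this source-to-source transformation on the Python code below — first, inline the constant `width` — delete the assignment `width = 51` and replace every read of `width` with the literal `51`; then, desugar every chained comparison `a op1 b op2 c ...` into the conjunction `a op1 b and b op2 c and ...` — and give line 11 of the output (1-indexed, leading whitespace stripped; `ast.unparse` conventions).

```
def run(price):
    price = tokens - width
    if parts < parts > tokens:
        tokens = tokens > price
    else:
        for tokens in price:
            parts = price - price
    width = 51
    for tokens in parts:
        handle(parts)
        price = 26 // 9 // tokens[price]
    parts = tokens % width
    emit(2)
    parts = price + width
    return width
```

Transformed code:
def run(price):
    price = tokens - 51
    if parts < parts and parts > tokens:
        tokens = tokens > price
    else:
        for tokens in price:
            parts = price - price
    for tokens in parts:
        handle(parts)
        price = 26 // 9 // tokens[price]
    parts = tokens % 51
    emit(2)
    parts = price + 51
    return 51

parts = tokens % 51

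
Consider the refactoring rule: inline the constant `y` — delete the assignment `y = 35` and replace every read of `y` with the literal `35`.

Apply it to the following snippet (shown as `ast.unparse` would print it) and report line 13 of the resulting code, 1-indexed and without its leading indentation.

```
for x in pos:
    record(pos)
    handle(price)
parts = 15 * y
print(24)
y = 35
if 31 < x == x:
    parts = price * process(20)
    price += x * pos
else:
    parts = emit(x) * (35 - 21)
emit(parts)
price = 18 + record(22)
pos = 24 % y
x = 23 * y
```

Transformed code:
for x in pos:
    record(pos)
    handle(price)
parts = 15 * 35
print(24)
if 31 < x == x:
    parts = price * process(20)
    price += x * pos
else:
    parts = emit(x) * (35 - 21)
emit(parts)
price = 18 + record(22)
pos = 24 % 35
x = 23 * 35

pos = 24 % 35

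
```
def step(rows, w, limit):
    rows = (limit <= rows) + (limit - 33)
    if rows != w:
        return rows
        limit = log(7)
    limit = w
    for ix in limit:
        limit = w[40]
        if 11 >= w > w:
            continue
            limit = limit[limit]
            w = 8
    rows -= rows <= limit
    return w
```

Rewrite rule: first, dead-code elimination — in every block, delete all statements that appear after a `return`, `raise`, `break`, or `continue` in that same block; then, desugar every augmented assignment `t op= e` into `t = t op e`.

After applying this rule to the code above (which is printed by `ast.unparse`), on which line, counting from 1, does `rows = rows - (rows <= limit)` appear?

Transformed code:
def step(rows, w, limit):
    rows = (limit <= rows) + (limit - 33)
    if rows != w:
        return rows
    limit = w
    for ix in limit:
        limit = w[40]
        if 11 >= w > w:
            continue
    rows = rows - (rows <= limit)
    return w

10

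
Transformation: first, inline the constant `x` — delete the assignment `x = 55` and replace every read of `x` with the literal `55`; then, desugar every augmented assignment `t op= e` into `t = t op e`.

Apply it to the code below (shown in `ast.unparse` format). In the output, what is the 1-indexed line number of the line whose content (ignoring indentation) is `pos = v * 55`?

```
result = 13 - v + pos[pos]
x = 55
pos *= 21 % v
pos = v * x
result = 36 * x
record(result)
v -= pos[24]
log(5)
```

3

Transformed code:
result = 13 - v + pos[pos]
pos = pos * (21 % v)
pos = v * 55
result = 36 * 55
record(result)
v = v - pos[24]
log(5)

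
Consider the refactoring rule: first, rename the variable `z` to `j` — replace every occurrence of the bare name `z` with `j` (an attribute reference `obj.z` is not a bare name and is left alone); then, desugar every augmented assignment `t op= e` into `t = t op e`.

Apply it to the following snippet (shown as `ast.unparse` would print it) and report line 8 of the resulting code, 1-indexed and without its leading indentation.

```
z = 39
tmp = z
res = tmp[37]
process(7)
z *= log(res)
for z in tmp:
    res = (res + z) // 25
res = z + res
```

Transformed code:
j = 39
tmp = j
res = tmp[37]
process(7)
j = j * log(res)
for j in tmp:
    res = (res + j) // 25
res = j + res

res = j + res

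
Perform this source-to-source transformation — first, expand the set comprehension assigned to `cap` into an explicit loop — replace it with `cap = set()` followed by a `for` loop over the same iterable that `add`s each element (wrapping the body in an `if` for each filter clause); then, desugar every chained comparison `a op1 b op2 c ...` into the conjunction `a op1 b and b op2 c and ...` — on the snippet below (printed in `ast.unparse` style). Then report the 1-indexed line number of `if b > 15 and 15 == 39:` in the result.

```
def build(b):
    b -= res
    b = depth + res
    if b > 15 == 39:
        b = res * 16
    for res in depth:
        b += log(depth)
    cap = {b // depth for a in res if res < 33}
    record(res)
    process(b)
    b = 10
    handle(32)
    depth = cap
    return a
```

4

Transformed code:
def build(b):
    b -= res
    b = depth + res
    if b > 15 and 15 == 39:
        b = res * 16
    for res in depth:
        b += log(depth)
    cap = set()
    for a in res:
        if res < 33:
            cap.add(b // depth)
    record(res)
    process(b)
    b = 10
    handle(32)
    depth = cap
    return a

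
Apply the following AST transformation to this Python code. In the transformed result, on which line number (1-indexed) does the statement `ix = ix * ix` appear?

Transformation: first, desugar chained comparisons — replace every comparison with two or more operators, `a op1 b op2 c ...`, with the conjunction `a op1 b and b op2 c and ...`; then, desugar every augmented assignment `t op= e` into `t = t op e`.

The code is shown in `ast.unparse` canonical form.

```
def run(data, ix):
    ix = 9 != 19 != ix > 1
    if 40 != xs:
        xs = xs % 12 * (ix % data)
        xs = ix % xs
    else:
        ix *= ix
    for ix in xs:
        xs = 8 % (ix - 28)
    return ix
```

7

Transformed code:
def run(data, ix):
    ix = 9 != 19 and 19 != ix and (ix > 1)
    if 40 != xs:
        xs = xs % 12 * (ix % data)
        xs = ix % xs
    else:
        ix = ix * ix
    for ix in xs:
        xs = 8 % (ix - 28)
    return ix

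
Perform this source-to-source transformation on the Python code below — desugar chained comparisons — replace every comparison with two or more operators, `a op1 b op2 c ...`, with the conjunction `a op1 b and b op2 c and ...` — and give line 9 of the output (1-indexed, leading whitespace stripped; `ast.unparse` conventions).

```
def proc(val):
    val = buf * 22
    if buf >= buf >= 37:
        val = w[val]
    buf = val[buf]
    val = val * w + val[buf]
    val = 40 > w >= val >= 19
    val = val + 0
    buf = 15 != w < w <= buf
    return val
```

Transformed code:
def proc(val):
    val = buf * 22
    if buf >= buf and buf >= 37:
        val = w[val]
    buf = val[buf]
    val = val * w + val[buf]
    val = 40 > w and w >= val and (val >= 19)
    val = val + 0
    buf = 15 != w and w < w and (w <= buf)
    return val

buf = 15 != w and w < w and (w <= buf)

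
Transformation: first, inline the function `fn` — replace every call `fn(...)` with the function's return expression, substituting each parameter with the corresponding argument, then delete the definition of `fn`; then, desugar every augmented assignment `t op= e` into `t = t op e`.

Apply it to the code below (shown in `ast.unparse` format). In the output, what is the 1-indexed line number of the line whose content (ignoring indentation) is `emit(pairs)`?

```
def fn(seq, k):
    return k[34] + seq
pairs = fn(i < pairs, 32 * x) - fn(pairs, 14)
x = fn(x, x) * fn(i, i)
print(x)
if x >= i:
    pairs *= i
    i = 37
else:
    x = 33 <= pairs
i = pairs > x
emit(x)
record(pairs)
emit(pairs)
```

12

Transformed code:
pairs = (32 * x)[34] + (i < pairs) - (14[34] + pairs)
x = (x[34] + x) * (i[34] + i)
print(x)
if x >= i:
    pairs = pairs * i
    i = 37
else:
    x = 33 <= pairs
i = pairs > x
emit(x)
record(pairs)
emit(pairs)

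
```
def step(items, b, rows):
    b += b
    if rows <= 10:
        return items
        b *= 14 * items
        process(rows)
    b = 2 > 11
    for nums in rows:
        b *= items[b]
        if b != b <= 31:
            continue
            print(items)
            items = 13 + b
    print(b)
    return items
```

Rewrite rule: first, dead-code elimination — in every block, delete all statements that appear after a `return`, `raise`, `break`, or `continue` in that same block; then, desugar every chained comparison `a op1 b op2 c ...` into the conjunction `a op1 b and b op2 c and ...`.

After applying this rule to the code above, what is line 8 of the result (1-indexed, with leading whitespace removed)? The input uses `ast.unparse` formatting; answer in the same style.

Transformed code:
def step(items, b, rows):
    b += b
    if rows <= 10:
        return items
    b = 2 > 11
    for nums in rows:
        b *= items[b]
        if b != b and b <= 31:
            continue
    print(b)
    return items

if b != b and b <= 31:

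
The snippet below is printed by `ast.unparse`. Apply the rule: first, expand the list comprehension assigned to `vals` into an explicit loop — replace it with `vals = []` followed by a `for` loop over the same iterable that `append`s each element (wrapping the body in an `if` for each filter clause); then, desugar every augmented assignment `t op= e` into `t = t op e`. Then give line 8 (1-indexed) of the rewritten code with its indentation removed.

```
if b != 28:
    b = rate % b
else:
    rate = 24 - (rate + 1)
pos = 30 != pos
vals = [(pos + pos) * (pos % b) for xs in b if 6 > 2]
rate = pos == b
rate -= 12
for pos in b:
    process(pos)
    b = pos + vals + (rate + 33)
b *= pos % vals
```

Transformed code:
if b != 28:
    b = rate % b
else:
    rate = 24 - (rate + 1)
pos = 30 != pos
vals = []
for xs in b:
    if 6 > 2:
        vals.append((pos + pos) * (pos % b))
rate = pos == b
rate = rate - 12
for pos in b:
    process(pos)
    b = pos + vals + (rate + 33)
b = b * (pos % vals)

if 6 > 2:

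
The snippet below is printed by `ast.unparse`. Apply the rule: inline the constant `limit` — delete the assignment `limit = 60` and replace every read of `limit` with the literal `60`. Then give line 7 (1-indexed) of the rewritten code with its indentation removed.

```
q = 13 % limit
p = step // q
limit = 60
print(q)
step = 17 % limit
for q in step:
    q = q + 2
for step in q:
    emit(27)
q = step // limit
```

for step in q:

Transformed code:
q = 13 % 60
p = step // q
print(q)
step = 17 % 60
for q in step:
    q = q + 2
for step in q:
    emit(27)
q = step // 60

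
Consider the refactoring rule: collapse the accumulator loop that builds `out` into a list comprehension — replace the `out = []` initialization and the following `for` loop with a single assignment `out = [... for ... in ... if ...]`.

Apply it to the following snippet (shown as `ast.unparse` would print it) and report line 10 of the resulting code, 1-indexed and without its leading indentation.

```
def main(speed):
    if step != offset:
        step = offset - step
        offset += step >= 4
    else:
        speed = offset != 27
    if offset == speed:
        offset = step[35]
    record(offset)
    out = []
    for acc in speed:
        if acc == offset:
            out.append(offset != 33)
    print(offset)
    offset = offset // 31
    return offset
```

Transformed code:
def main(speed):
    if step != offset:
        step = offset - step
        offset += step >= 4
    else:
        speed = offset != 27
    if offset == speed:
        offset = step[35]
    record(offset)
    out = [offset != 33 for acc in speed if acc == offset]
    print(offset)
    offset = offset // 31
    return offset

out = [offset != 33 for acc in speed if acc == offset]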